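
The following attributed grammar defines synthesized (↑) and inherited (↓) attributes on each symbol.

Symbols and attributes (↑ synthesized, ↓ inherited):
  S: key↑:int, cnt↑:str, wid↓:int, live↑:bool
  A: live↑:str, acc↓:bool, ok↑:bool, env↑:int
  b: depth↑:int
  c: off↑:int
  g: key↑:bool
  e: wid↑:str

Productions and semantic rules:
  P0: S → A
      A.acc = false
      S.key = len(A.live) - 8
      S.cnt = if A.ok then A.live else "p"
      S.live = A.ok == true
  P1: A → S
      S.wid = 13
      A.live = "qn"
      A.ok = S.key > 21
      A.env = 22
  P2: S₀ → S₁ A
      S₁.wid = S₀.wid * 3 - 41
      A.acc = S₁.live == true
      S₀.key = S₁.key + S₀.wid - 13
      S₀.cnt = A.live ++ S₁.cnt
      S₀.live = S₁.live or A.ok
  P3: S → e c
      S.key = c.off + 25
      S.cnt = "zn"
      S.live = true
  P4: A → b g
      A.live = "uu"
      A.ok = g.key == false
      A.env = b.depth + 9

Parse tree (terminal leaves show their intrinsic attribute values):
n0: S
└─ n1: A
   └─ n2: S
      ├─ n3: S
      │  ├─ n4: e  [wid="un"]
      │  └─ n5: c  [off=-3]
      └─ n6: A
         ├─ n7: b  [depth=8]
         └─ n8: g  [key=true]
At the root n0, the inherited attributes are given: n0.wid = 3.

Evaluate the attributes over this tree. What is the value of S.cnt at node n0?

"qn"

1. n0.wid = 3  [given at root]
2. n1.acc = false  [false]
3. n2.wid = 13  [13]
4. n3.wid = -2  [S₀.wid * 3 - 41]
5. n4.wid = "un"  [terminal]
6. n5.off = -3  [terminal]
7. n3.key = 22  [c.off + 25]
8. n3.cnt = "zn"  ["zn"]
9. n3.live = true  [true]
10. n6.acc = true  [S₁.live == true]
11. n7.depth = 8  [terminal]
12. n8.key = true  [terminal]
13. n6.live = "uu"  ["uu"]
14. n6.ok = false  [g.key == false]
15. n6.env = 17  [b.depth + 9]
16. n2.key = 22  [S₁.key + S₀.wid - 13]
17. n2.cnt = "uuzn"  [A.live ++ S₁.cnt]
18. n2.live = true  [S₁.live or A.ok]
19. n1.live = "qn"  ["qn"]
20. n1.ok = true  [S.key > 21]
21. n1.env = 22  [22]
22. n0.key = -6  [len(A.live) - 8]
23. n0.cnt = "qn"  [if A.ok then A.live else "p"]
24. n0.live = true  [A.ok == true]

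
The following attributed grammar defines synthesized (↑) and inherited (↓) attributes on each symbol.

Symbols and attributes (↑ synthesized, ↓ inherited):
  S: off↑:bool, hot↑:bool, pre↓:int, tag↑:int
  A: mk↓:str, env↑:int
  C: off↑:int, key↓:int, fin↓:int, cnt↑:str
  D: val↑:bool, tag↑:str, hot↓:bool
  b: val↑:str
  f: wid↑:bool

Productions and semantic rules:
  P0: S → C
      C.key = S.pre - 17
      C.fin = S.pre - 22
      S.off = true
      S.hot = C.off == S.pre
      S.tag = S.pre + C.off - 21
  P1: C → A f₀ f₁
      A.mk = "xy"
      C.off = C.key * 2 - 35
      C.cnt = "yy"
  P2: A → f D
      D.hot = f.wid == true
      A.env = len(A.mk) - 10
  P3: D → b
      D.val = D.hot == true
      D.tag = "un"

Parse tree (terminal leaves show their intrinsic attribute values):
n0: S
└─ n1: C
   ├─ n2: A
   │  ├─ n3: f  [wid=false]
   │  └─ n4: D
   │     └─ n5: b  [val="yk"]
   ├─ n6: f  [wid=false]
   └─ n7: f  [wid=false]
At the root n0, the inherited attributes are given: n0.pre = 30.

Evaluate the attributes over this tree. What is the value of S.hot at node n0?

1. n0.pre = 30  [given at root]
2. n1.key = 13  [S.pre - 17]
3. n1.fin = 8  [S.pre - 22]
4. n2.mk = "xy"  ["xy"]
5. n3.wid = false  [terminal]
6. n4.hot = false  [f.wid == true]
7. n5.val = "yk"  [terminal]
8. n4.val = false  [D.hot == true]
9. n4.tag = "un"  ["un"]
10. n2.env = -8  [len(A.mk) - 10]
11. n6.wid = false  [terminal]
12. n7.wid = false  [terminal]
13. n1.off = -9  [C.key * 2 - 35]
14. n1.cnt = "yy"  ["yy"]
15. n0.off = true  [true]
16. n0.hot = false  [C.off == S.pre]
17. n0.tag = 0  [S.pre + C.off - 21]

false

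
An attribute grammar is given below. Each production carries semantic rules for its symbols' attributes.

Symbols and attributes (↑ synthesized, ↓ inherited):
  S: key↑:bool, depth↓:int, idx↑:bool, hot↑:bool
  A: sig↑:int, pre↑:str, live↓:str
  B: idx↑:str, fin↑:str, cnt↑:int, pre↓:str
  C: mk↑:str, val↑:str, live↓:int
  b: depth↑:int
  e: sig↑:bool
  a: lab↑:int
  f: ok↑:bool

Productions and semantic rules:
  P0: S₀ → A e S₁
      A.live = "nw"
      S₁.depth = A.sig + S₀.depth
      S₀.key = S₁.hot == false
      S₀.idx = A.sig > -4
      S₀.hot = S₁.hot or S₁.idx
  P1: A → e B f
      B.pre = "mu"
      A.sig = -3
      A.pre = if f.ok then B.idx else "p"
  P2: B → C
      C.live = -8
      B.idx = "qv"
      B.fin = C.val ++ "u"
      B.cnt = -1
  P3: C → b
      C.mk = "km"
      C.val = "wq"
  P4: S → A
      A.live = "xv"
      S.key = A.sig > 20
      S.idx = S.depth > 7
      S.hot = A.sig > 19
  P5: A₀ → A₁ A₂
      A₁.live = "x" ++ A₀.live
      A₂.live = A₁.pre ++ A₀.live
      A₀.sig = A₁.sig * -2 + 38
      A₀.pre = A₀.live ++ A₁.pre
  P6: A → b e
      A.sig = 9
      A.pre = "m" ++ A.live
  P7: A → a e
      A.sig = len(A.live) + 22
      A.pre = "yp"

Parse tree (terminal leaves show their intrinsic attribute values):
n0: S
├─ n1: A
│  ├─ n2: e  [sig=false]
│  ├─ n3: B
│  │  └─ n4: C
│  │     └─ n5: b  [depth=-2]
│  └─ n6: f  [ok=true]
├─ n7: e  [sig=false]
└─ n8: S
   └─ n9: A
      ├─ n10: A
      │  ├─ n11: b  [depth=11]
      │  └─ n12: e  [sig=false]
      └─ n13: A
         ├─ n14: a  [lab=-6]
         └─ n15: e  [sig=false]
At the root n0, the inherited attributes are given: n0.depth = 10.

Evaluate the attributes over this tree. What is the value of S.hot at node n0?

true

1. n0.depth = 10  [given at root]
2. n1.live = "nw"  ["nw"]
3. n2.sig = false  [terminal]
4. n3.pre = "mu"  ["mu"]
5. n4.live = -8  [-8]
6. n5.depth = -2  [terminal]
7. n4.mk = "km"  ["km"]
8. n4.val = "wq"  ["wq"]
9. n3.idx = "qv"  ["qv"]
10. n3.fin = "wqu"  [C.val ++ "u"]
11. n3.cnt = -1  [-1]
12. n6.ok = true  [terminal]
13. n1.sig = -3  [-3]
14. n1.pre = "qv"  [if f.ok then B.idx else "p"]
15. n7.sig = false  [terminal]
16. n8.depth = 7  [A.sig + S₀.depth]
17. n9.live = "xv"  ["xv"]
18. n10.live = "xxv"  ["x" ++ A₀.live]
19. n11.depth = 11  [terminal]
20. n12.sig = false  [terminal]
21. n10.sig = 9  [9]
22. n10.pre = "mxxv"  ["m" ++ A.live]
23. n13.live = "mxxvxv"  [A₁.pre ++ A₀.live]
24. n14.lab = -6  [terminal]
25. n15.sig = false  [terminal]
26. n13.sig = 28  [len(A.live) + 22]
27. n13.pre = "yp"  ["yp"]
28. n9.sig = 20  [A₁.sig * -2 + 38]
29. n9.pre = "xvmxxv"  [A₀.live ++ A₁.pre]
30. n8.key = false  [A.sig > 20]
31. n8.idx = false  [S.depth > 7]
32. n8.hot = true  [A.sig > 19]
33. n0.key = false  [S₁.hot == false]
34. n0.idx = true  [A.sig > -4]
35. n0.hot = true  [S₁.hot or S₁.idx]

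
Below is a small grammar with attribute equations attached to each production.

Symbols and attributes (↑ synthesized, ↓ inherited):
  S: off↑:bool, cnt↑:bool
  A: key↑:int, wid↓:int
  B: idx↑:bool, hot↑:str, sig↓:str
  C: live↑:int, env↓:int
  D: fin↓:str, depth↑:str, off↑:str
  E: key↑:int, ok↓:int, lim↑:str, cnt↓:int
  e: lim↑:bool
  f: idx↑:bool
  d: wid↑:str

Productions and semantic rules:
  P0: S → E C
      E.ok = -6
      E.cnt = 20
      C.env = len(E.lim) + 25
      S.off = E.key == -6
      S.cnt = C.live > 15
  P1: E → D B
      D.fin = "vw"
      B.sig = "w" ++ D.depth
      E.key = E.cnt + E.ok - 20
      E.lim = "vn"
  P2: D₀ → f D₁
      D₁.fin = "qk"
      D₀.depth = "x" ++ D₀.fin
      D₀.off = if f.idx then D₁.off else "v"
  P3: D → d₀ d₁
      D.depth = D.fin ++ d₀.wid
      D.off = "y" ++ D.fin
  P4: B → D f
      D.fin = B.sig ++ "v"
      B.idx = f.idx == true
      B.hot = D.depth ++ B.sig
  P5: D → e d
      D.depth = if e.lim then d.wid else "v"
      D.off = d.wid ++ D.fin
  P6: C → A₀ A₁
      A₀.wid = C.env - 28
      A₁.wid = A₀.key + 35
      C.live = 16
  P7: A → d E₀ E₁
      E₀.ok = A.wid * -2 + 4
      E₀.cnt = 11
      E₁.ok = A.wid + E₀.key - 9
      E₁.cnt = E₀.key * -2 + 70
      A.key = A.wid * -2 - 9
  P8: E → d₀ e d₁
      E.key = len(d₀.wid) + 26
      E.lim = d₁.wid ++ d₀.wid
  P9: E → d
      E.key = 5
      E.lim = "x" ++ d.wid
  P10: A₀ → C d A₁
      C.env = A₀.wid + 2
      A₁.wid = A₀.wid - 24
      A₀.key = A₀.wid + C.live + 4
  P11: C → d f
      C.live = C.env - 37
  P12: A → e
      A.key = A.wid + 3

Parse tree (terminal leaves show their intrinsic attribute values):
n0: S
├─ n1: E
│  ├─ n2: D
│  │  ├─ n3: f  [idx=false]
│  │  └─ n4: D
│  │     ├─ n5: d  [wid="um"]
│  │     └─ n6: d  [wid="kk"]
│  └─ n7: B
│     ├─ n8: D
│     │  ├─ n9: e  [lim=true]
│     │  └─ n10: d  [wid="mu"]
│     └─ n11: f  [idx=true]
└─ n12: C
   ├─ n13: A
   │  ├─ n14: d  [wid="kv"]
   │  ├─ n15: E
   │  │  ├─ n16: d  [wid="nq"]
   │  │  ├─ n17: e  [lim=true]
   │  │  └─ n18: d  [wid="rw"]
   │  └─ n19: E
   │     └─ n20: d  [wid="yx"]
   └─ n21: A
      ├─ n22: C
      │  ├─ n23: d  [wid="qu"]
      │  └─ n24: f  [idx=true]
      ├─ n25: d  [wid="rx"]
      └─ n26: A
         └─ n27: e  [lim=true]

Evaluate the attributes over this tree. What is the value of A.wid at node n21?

1. n1.ok = -6  [-6]
2. n1.cnt = 20  [20]
3. n2.fin = "vw"  ["vw"]
4. n3.idx = false  [terminal]
5. n4.fin = "qk"  ["qk"]
6. n5.wid = "um"  [terminal]
7. n6.wid = "kk"  [terminal]
8. n4.depth = "qkum"  [D.fin ++ d₀.wid]
9. n4.off = "yqk"  ["y" ++ D.fin]
10. n2.depth = "xvw"  ["x" ++ D₀.fin]
11. n2.off = "v"  [if f.idx then D₁.off else "v"]
12. n7.sig = "wxvw"  ["w" ++ D.depth]
13. n8.fin = "wxvwv"  [B.sig ++ "v"]
14. n9.lim = true  [terminal]
15. n10.wid = "mu"  [terminal]
16. n8.depth = "mu"  [if e.lim then d.wid else "v"]
17. n8.off = "muwxvwv"  [d.wid ++ D.fin]
18. n11.idx = true  [terminal]
19. n7.idx = true  [f.idx == true]
20. n7.hot = "muwxvw"  [D.depth ++ B.sig]
21. n1.key = -6  [E.cnt + E.ok - 20]
22. n1.lim = "vn"  ["vn"]
23. n12.env = 27  [len(E.lim) + 25]
24. n13.wid = -1  [C.env - 28]
25. n14.wid = "kv"  [terminal]
26. n15.ok = 6  [A.wid * -2 + 4]
27. n15.cnt = 11  [11]
28. n16.wid = "nq"  [terminal]
29. n17.lim = true  [terminal]
30. n18.wid = "rw"  [terminal]
31. n15.key = 28  [len(d₀.wid) + 26]
32. n15.lim = "rwnq"  [d₁.wid ++ d₀.wid]
33. n19.ok = 18  [A.wid + E₀.key - 9]
34. n19.cnt = 14  [E₀.key * -2 + 70]
35. n20.wid = "yx"  [terminal]
36. n19.key = 5  [5]
37. n19.lim = "xyx"  ["x" ++ d.wid]
38. n13.key = -7  [A.wid * -2 - 9]
39. n21.wid = 28  [A₀.key + 35]
40. n22.env = 30  [A₀.wid + 2]
41. n23.wid = "qu"  [terminal]
42. n24.idx = true  [terminal]
43. n22.live = -7  [C.env - 37]
44. n25.wid = "rx"  [terminal]
45. n26.wid = 4  [A₀.wid - 24]
46. n27.lim = true  [terminal]
47. n26.key = 7  [A.wid + 3]
48. n21.key = 25  [A₀.wid + C.live + 4]
49. n12.live = 16  [16]
50. n0.off = true  [E.key == -6]
51. n0.cnt = true  [C.live > 15]

28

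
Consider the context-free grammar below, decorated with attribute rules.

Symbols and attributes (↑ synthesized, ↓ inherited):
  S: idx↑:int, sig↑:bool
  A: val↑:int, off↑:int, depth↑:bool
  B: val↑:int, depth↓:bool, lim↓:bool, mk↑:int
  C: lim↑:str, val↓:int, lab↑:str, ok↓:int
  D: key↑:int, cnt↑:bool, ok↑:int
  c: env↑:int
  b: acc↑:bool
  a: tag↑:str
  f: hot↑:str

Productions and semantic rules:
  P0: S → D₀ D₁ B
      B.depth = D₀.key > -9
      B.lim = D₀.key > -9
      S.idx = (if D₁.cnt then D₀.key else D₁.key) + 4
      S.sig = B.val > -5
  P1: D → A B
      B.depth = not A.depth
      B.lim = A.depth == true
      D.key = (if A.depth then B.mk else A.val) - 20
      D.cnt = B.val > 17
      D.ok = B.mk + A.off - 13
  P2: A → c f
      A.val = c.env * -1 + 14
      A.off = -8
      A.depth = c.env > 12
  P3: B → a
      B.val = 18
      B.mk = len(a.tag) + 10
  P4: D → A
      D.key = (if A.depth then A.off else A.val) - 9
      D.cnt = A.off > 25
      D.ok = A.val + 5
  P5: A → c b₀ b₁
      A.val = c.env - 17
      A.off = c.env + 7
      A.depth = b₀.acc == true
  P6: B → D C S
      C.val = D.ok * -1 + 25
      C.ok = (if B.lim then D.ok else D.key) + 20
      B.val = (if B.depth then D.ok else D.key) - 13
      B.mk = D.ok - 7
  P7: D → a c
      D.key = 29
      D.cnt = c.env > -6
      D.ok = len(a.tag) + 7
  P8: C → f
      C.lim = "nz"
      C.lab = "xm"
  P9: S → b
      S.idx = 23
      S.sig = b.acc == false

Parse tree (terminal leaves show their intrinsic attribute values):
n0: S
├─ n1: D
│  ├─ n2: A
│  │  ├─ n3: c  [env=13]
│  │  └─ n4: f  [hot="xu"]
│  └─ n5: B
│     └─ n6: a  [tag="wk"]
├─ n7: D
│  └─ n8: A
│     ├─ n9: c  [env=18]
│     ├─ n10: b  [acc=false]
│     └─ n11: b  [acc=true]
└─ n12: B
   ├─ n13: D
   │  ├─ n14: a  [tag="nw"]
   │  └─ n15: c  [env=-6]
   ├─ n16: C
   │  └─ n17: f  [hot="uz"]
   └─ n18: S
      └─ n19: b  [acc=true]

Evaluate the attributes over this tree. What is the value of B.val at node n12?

1. n3.env = 13  [terminal]
2. n4.hot = "xu"  [terminal]
3. n2.val = 1  [c.env * -1 + 14]
4. n2.off = -8  [-8]
5. n2.depth = true  [c.env > 12]
6. n5.depth = false  [not A.depth]
7. n5.lim = true  [A.depth == true]
8. n6.tag = "wk"  [terminal]
9. n5.val = 18  [18]
10. n5.mk = 12  [len(a.tag) + 10]
11. n1.key = -8  [(if A.depth then B.mk else A.val) - 20]
12. n1.cnt = true  [B.val > 17]
13. n1.ok = -9  [B.mk + A.off - 13]
14. n9.env = 18  [terminal]
15. n10.acc = false  [terminal]
16. n11.acc = true  [terminal]
17. n8.val = 1  [c.env - 17]
18. n8.off = 25  [c.env + 7]
19. n8.depth = false  [b₀.acc == true]
20. n7.key = -8  [(if A.depth then A.off else A.val) - 9]
21. n7.cnt = false  [A.off > 25]
22. n7.ok = 6  [A.val + 5]
23. n12.depth = true  [D₀.key > -9]
24. n12.lim = true  [D₀.key > -9]
25. n14.tag = "nw"  [terminal]
26. n15.env = -6  [terminal]
27. n13.key = 29  [29]
28. n13.cnt = false  [c.env > -6]
29. n13.ok = 9  [len(a.tag) + 7]
30. n16.val = 16  [D.ok * -1 + 25]
31. n16.ok = 29  [(if B.lim then D.ok else D.key) + 20]
32. n17.hot = "uz"  [terminal]
33. n16.lim = "nz"  ["nz"]
34. n16.lab = "xm"  ["xm"]
35. n19.acc = true  [terminal]
36. n18.idx = 23  [23]
37. n18.sig = false  [b.acc == false]
38. n12.val = -4  [(if B.depth then D.ok else D.key) - 13]
39. n12.mk = 2  [D.ok - 7]
40. n0.idx = -4  [(if D₁.cnt then D₀.key else D₁.key) + 4]
41. n0.sig = true  [B.val > -5]

-4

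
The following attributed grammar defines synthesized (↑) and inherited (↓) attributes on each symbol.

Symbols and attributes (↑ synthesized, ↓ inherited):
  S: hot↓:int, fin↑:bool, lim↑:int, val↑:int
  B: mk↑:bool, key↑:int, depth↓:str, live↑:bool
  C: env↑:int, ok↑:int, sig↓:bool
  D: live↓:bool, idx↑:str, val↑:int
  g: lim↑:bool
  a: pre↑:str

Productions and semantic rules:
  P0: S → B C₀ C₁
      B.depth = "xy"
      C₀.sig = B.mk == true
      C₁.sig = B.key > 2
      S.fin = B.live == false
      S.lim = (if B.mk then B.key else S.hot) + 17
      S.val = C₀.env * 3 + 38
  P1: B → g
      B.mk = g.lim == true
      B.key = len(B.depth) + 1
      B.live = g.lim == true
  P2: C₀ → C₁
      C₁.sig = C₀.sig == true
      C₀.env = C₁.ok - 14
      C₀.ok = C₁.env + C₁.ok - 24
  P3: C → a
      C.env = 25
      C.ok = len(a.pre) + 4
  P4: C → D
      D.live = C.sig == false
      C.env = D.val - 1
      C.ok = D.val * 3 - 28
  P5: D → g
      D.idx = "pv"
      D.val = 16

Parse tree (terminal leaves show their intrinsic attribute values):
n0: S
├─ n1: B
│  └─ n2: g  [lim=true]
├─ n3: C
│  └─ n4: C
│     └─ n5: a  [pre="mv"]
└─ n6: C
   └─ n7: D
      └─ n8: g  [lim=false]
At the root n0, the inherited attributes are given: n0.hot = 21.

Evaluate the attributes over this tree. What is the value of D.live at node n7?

false

1. n0.hot = 21  [given at root]
2. n1.depth = "xy"  ["xy"]
3. n2.lim = true  [terminal]
4. n1.mk = true  [g.lim == true]
5. n1.key = 3  [len(B.depth) + 1]
6. n1.live = true  [g.lim == true]
7. n3.sig = true  [B.mk == true]
8. n4.sig = true  [C₀.sig == true]
9. n5.pre = "mv"  [terminal]
10. n4.env = 25  [25]
11. n4.ok = 6  [len(a.pre) + 4]
12. n3.env = -8  [C₁.ok - 14]
13. n3.ok = 7  [C₁.env + C₁.ok - 24]
14. n6.sig = true  [B.key > 2]
15. n7.live = false  [C.sig == false]
16. n8.lim = false  [terminal]
17. n7.idx = "pv"  ["pv"]
18. n7.val = 16  [16]
19. n6.env = 15  [D.val - 1]
20. n6.ok = 20  [D.val * 3 - 28]
21. n0.fin = false  [B.live == false]
22. n0.lim = 20  [(if B.mk then B.key else S.hot) + 17]
23. n0.val = 14  [C₀.env * 3 + 38]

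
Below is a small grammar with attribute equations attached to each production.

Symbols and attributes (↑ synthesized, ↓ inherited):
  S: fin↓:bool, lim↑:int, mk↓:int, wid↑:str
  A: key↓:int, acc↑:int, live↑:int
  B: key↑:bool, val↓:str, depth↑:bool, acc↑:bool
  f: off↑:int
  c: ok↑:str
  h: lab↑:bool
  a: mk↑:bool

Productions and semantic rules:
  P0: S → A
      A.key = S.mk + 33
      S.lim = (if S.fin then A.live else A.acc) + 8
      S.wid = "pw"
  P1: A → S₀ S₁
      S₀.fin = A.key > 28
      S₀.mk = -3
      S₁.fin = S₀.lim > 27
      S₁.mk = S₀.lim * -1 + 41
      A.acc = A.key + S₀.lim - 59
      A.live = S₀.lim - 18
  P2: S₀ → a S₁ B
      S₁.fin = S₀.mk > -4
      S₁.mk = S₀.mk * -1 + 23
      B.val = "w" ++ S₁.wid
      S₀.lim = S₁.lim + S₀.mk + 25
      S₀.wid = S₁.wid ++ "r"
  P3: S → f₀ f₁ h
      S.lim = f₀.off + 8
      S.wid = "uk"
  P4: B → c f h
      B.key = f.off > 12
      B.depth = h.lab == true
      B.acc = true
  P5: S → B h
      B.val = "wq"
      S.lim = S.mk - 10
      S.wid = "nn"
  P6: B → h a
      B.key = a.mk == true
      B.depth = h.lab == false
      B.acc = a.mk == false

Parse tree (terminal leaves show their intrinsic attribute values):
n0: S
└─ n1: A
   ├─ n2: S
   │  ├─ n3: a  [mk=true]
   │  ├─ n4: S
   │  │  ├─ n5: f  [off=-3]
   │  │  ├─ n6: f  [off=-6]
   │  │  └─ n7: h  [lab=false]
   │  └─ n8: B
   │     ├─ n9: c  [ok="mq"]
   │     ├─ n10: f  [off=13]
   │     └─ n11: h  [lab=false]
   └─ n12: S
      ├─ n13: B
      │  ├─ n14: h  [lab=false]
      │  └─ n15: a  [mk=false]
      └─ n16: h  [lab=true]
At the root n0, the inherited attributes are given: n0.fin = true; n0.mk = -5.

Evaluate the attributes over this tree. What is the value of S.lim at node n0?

17

1. n0.fin = true  [given at root]
2. n0.mk = -5  [given at root]
3. n1.key = 28  [S.mk + 33]
4. n2.fin = false  [A.key > 28]
5. n2.mk = -3  [-3]
6. n3.mk = true  [terminal]
7. n4.fin = true  [S₀.mk > -4]
8. n4.mk = 26  [S₀.mk * -1 + 23]
9. n5.off = -3  [terminal]
10. n6.off = -6  [terminal]
11. n7.lab = false  [terminal]
12. n4.lim = 5  [f₀.off + 8]
13. n4.wid = "uk"  ["uk"]
14. n8.val = "wuk"  ["w" ++ S₁.wid]
15. n9.ok = "mq"  [terminal]
16. n10.off = 13  [terminal]
17. n11.lab = false  [terminal]
18. n8.key = true  [f.off > 12]
19. n8.depth = false  [h.lab == true]
20. n8.acc = true  [true]
21. n2.lim = 27  [S₁.lim + S₀.mk + 25]
22. n2.wid = "ukr"  [S₁.wid ++ "r"]
23. n12.fin = false  [S₀.lim > 27]
24. n12.mk = 14  [S₀.lim * -1 + 41]
25. n13.val = "wq"  ["wq"]
26. n14.lab = false  [terminal]
27. n15.mk = false  [terminal]
28. n13.key = false  [a.mk == true]
29. n13.depth = true  [h.lab == false]
30. n13.acc = true  [a.mk == false]
31. n16.lab = true  [terminal]
32. n12.lim = 4  [S.mk - 10]
33. n12.wid = "nn"  ["nn"]
34. n1.acc = -4  [A.key + S₀.lim - 59]
35. n1.live = 9  [S₀.lim - 18]
36. n0.lim = 17  [(if S.fin then A.live else A.acc) + 8]
37. n0.wid = "pw"  ["pw"]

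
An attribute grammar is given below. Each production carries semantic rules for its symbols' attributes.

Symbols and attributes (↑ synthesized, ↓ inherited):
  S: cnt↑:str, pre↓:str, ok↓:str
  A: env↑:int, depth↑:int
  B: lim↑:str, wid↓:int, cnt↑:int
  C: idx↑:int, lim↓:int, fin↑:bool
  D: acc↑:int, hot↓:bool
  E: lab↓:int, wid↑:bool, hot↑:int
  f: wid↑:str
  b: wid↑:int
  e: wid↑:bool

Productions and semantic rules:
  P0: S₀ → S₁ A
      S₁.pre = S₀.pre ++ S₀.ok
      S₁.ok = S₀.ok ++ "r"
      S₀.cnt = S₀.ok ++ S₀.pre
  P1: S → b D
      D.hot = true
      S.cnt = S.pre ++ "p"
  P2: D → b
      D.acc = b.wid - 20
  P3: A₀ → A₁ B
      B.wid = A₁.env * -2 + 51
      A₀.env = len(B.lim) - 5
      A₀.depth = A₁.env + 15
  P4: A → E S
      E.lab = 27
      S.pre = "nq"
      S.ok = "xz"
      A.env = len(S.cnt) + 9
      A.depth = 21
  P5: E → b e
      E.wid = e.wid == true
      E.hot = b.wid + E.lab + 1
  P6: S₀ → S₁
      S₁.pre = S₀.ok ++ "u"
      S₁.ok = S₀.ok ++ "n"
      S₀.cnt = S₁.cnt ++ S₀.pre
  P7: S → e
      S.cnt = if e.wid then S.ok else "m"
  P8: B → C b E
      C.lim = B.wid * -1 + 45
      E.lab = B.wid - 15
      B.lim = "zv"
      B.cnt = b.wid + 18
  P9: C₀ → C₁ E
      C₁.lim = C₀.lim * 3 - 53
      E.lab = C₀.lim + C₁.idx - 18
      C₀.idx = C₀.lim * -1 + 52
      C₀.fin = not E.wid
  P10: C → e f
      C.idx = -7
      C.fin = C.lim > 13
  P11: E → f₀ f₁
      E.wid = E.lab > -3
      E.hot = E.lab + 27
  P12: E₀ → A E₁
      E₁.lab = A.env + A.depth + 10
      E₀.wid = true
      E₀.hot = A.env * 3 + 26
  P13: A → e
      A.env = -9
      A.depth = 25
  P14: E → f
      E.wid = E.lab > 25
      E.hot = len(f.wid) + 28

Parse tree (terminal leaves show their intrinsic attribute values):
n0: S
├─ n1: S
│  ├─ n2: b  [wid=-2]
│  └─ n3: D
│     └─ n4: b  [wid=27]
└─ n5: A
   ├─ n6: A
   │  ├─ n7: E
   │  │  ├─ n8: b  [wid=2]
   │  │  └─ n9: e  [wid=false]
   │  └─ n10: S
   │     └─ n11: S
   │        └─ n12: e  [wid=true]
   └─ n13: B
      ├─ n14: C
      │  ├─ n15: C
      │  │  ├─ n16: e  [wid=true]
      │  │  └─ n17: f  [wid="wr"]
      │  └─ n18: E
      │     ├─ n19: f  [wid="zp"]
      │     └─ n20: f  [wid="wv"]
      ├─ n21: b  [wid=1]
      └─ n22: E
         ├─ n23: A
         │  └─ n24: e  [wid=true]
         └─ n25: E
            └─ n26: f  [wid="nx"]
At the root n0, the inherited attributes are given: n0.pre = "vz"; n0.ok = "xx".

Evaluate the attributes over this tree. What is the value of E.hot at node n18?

1. n0.pre = "vz"  [given at root]
2. n0.ok = "xx"  [given at root]
3. n1.pre = "vzxx"  [S₀.pre ++ S₀.ok]
4. n1.ok = "xxr"  [S₀.ok ++ "r"]
5. n2.wid = -2  [terminal]
6. n3.hot = true  [true]
7. n4.wid = 27  [terminal]
8. n3.acc = 7  [b.wid - 20]
9. n1.cnt = "vzxxp"  [S.pre ++ "p"]
10. n7.lab = 27  [27]
11. n8.wid = 2  [terminal]
12. n9.wid = false  [terminal]
13. n7.wid = false  [e.wid == true]
14. n7.hot = 30  [b.wid + E.lab + 1]
15. n10.pre = "nq"  ["nq"]
16. n10.ok = "xz"  ["xz"]
17. n11.pre = "xzu"  [S₀.ok ++ "u"]
18. n11.ok = "xzn"  [S₀.ok ++ "n"]
19. n12.wid = true  [terminal]
20. n11.cnt = "xzn"  [if e.wid then S.ok else "m"]
21. n10.cnt = "xznnq"  [S₁.cnt ++ S₀.pre]
22. n6.env = 14  [len(S.cnt) + 9]
23. n6.depth = 21  [21]
24. n13.wid = 23  [A₁.env * -2 + 51]
25. n14.lim = 22  [B.wid * -1 + 45]
26. n15.lim = 13  [C₀.lim * 3 - 53]
27. n16.wid = true  [terminal]
28. n17.wid = "wr"  [terminal]
29. n15.idx = -7  [-7]
30. n15.fin = false  [C.lim > 13]
31. n18.lab = -3  [C₀.lim + C₁.idx - 18]
32. n19.wid = "zp"  [terminal]
33. n20.wid = "wv"  [terminal]
34. n18.wid = false  [E.lab > -3]
35. n18.hot = 24  [E.lab + 27]
36. n14.idx = 30  [C₀.lim * -1 + 52]
37. n14.fin = true  [not E.wid]
38. n21.wid = 1  [terminal]
39. n22.lab = 8  [B.wid - 15]
40. n24.wid = true  [terminal]
41. n23.env = -9  [-9]
42. n23.depth = 25  [25]
43. n25.lab = 26  [A.env + A.depth + 10]
44. n26.wid = "nx"  [terminal]
45. n25.wid = true  [E.lab > 25]
46. n25.hot = 30  [len(f.wid) + 28]
47. n22.wid = true  [true]
48. n22.hot = -1  [A.env * 3 + 26]
49. n13.lim = "zv"  ["zv"]
50. n13.cnt = 19  [b.wid + 18]
51. n5.env = -3  [len(B.lim) - 5]
52. n5.depth = 29  [A₁.env + 15]
53. n0.cnt = "xxvz"  [S₀.ok ++ S₀.pre]

24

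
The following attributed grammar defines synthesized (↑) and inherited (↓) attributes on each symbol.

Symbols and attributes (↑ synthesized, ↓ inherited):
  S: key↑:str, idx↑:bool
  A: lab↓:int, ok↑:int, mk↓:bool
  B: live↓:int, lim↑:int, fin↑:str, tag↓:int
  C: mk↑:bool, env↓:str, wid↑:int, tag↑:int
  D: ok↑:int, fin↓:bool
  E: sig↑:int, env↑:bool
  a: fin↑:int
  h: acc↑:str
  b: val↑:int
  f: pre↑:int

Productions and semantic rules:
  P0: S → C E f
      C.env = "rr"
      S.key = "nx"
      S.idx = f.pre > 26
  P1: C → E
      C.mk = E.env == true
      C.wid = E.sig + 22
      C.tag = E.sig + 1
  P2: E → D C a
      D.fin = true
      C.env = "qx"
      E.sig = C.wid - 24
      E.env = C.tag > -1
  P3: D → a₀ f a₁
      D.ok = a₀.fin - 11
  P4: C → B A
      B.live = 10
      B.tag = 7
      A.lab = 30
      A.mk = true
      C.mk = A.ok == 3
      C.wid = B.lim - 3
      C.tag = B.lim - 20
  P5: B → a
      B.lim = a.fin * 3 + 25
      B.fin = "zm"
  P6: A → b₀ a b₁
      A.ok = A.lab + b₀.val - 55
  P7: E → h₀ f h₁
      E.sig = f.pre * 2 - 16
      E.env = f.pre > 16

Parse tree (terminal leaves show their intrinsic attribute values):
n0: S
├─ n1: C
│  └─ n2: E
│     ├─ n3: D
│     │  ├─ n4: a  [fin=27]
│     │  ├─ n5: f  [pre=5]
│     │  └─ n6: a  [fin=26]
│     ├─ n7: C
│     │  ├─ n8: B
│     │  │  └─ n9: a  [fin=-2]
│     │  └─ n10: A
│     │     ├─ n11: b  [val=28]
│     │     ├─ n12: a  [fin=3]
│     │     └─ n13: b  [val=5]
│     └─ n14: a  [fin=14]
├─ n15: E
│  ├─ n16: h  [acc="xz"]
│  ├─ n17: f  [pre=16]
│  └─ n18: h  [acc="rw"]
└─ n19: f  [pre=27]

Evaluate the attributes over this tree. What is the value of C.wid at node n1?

1. n1.env = "rr"  ["rr"]
2. n3.fin = true  [true]
3. n4.fin = 27  [terminal]
4. n5.pre = 5  [terminal]
5. n6.fin = 26  [terminal]
6. n3.ok = 16  [a₀.fin - 11]
7. n7.env = "qx"  ["qx"]
8. n8.live = 10  [10]
9. n8.tag = 7  [7]
10. n9.fin = -2  [terminal]
11. n8.lim = 19  [a.fin * 3 + 25]
12. n8.fin = "zm"  ["zm"]
13. n10.lab = 30  [30]
14. n10.mk = true  [true]
15. n11.val = 28  [terminal]
16. n12.fin = 3  [terminal]
17. n13.val = 5  [terminal]
18. n10.ok = 3  [A.lab + b₀.val - 55]
19. n7.mk = true  [A.ok == 3]
20. n7.wid = 16  [B.lim - 3]
21. n7.tag = -1  [B.lim - 20]
22. n14.fin = 14  [terminal]
23. n2.sig = -8  [C.wid - 24]
24. n2.env = false  [C.tag > -1]
25. n1.mk = false  [E.env == true]
26. n1.wid = 14  [E.sig + 22]
27. n1.tag = -7  [E.sig + 1]
28. n16.acc = "xz"  [terminal]
29. n17.pre = 16  [terminal]
30. n18.acc = "rw"  [terminal]
31. n15.sig = 16  [f.pre * 2 - 16]
32. n15.env = false  [f.pre > 16]
33. n19.pre = 27  [terminal]
34. n0.key = "nx"  ["nx"]
35. n0.idx = true  [f.pre > 26]

14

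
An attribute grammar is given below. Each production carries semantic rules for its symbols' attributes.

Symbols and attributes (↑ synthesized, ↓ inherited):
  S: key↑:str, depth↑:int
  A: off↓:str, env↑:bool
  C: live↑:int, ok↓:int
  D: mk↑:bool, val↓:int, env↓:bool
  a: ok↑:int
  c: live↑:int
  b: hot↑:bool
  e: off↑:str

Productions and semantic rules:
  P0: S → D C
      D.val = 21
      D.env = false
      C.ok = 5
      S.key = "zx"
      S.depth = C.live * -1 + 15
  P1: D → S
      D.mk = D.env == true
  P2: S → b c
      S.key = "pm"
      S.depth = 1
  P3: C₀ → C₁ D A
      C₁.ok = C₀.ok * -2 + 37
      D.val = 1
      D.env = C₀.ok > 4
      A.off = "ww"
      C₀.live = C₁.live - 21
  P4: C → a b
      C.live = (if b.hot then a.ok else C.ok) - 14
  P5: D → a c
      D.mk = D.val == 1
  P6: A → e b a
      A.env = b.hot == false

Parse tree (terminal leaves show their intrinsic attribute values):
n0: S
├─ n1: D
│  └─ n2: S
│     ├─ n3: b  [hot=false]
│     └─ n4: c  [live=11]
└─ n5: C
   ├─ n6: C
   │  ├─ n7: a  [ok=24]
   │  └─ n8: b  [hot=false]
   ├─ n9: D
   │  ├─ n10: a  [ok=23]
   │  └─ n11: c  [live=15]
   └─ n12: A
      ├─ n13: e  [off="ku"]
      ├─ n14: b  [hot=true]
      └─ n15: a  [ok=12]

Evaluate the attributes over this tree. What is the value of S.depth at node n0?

23

1. n1.val = 21  [21]
2. n1.env = false  [false]
3. n3.hot = false  [terminal]
4. n4.live = 11  [terminal]
5. n2.key = "pm"  ["pm"]
6. n2.depth = 1  [1]
7. n1.mk = false  [D.env == true]
8. n5.ok = 5  [5]
9. n6.ok = 27  [C₀.ok * -2 + 37]
10. n7.ok = 24  [terminal]
11. n8.hot = false  [terminal]
12. n6.live = 13  [(if b.hot then a.ok else C.ok) - 14]
13. n9.val = 1  [1]
14. n9.env = true  [C₀.ok > 4]
15. n10.ok = 23  [terminal]
16. n11.live = 15  [terminal]
17. n9.mk = true  [D.val == 1]
18. n12.off = "ww"  ["ww"]
19. n13.off = "ku"  [terminal]
20. n14.hot = true  [terminal]
21. n15.ok = 12  [terminal]
22. n12.env = false  [b.hot == false]
23. n5.live = -8  [C₁.live - 21]
24. n0.key = "zx"  ["zx"]
25. n0.depth = 23  [C.live * -1 + 15]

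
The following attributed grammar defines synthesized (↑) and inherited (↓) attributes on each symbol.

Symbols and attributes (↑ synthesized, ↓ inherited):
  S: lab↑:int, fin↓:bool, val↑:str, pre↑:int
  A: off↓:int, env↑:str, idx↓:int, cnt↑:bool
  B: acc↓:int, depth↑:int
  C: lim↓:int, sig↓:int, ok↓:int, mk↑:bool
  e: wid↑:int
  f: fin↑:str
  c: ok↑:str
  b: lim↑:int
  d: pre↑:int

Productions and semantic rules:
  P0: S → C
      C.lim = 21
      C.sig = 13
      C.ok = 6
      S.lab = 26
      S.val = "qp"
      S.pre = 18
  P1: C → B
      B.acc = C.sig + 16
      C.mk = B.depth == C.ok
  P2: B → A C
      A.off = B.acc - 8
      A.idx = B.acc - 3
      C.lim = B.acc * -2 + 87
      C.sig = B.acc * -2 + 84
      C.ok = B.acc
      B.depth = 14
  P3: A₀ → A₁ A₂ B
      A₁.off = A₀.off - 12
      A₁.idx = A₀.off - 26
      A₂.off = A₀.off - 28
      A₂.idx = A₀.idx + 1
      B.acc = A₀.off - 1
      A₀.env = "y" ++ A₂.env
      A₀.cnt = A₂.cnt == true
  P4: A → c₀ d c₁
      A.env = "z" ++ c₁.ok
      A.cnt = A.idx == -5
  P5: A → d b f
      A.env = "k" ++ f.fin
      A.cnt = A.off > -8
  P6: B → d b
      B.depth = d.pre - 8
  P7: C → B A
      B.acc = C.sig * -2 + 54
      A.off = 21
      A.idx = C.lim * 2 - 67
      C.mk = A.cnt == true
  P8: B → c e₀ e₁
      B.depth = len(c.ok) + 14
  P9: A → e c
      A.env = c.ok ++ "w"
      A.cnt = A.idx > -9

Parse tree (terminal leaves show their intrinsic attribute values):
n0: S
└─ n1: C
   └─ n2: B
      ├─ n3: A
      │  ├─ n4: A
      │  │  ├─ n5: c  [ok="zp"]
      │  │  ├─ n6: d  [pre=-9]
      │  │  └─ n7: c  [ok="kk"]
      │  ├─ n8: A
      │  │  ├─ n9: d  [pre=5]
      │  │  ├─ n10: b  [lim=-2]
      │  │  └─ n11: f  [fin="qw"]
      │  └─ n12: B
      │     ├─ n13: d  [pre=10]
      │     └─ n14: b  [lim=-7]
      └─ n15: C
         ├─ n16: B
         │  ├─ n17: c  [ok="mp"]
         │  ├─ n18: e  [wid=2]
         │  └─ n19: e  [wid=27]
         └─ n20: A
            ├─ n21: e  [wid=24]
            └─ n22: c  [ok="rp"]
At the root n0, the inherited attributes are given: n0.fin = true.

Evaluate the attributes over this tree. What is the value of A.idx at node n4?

1. n0.fin = true  [given at root]
2. n1.lim = 21  [21]
3. n1.sig = 13  [13]
4. n1.ok = 6  [6]
5. n2.acc = 29  [C.sig + 16]
6. n3.off = 21  [B.acc - 8]
7. n3.idx = 26  [B.acc - 3]
8. n4.off = 9  [A₀.off - 12]
9. n4.idx = -5  [A₀.off - 26]
10. n5.ok = "zp"  [terminal]
11. n6.pre = -9  [terminal]
12. n7.ok = "kk"  [terminal]
13. n4.env = "zkk"  ["z" ++ c₁.ok]
14. n4.cnt = true  [A.idx == -5]
15. n8.off = -7  [A₀.off - 28]
16. n8.idx = 27  [A₀.idx + 1]
17. n9.pre = 5  [terminal]
18. n10.lim = -2  [terminal]
19. n11.fin = "qw"  [terminal]
20. n8.env = "kqw"  ["k" ++ f.fin]
21. n8.cnt = true  [A.off > -8]
22. n12.acc = 20  [A₀.off - 1]
23. n13.pre = 10  [terminal]
24. n14.lim = -7  [terminal]
25. n12.depth = 2  [d.pre - 8]
26. n3.env = "ykqw"  ["y" ++ A₂.env]
27. n3.cnt = true  [A₂.cnt == true]
28. n15.lim = 29  [B.acc * -2 + 87]
29. n15.sig = 26  [B.acc * -2 + 84]
30. n15.ok = 29  [B.acc]
31. n16.acc = 2  [C.sig * -2 + 54]
32. n17.ok = "mp"  [terminal]
33. n18.wid = 2  [terminal]
34. n19.wid = 27  [terminal]
35. n16.depth = 16  [len(c.ok) + 14]
36. n20.off = 21  [21]
37. n20.idx = -9  [C.lim * 2 - 67]
38. n21.wid = 24  [terminal]
39. n22.ok = "rp"  [terminal]
40. n20.env = "rpw"  [c.ok ++ "w"]
41. n20.cnt = false  [A.idx > -9]
42. n15.mk = false  [A.cnt == true]
43. n2.depth = 14  [14]
44. n1.mk = false  [B.depth == C.ok]
45. n0.lab = 26  [26]
46. n0.val = "qp"  ["qp"]
47. n0.pre = 18  [18]

-5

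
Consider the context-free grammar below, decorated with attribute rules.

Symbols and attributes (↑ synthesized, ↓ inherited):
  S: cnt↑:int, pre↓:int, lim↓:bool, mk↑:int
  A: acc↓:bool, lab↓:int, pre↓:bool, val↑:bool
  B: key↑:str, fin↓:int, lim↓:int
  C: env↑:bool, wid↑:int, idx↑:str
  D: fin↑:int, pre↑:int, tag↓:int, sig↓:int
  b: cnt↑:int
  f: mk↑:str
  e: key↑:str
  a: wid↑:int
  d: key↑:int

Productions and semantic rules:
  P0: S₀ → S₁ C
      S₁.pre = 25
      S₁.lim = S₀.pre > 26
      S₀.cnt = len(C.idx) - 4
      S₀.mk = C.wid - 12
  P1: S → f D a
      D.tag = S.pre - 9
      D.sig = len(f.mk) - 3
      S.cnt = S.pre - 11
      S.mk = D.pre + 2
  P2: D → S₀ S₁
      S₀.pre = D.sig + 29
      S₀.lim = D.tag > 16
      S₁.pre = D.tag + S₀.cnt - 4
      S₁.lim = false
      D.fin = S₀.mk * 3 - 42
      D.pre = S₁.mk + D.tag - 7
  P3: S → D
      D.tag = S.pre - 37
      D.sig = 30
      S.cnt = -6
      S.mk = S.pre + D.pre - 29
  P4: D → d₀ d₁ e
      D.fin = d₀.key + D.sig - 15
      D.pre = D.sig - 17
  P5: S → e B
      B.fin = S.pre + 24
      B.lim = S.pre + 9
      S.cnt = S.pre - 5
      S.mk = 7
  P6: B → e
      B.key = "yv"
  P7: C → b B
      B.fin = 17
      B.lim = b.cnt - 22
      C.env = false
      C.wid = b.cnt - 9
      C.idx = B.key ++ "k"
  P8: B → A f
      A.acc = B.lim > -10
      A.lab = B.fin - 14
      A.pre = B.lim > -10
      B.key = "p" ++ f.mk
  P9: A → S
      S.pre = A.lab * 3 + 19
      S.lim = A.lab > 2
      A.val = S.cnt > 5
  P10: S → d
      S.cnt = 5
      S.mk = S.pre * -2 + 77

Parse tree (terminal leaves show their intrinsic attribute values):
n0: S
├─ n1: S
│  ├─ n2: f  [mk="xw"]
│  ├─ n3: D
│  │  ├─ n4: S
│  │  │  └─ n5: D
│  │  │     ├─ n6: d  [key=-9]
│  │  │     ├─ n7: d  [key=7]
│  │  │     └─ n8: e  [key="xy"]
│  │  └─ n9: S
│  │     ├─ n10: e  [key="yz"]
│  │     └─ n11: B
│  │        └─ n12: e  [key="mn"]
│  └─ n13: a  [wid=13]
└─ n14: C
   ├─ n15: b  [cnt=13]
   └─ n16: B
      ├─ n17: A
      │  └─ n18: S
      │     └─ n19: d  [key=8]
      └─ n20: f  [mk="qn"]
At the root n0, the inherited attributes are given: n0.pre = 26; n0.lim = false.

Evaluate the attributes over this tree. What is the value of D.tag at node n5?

-9

1. n0.pre = 26  [given at root]
2. n0.lim = false  [given at root]
3. n1.pre = 25  [25]
4. n1.lim = false  [S₀.pre > 26]
5. n2.mk = "xw"  [terminal]
6. n3.tag = 16  [S.pre - 9]
7. n3.sig = -1  [len(f.mk) - 3]
8. n4.pre = 28  [D.sig + 29]
9. n4.lim = false  [D.tag > 16]
10. n5.tag = -9  [S.pre - 37]
11. n5.sig = 30  [30]
12. n6.key = -9  [terminal]
13. n7.key = 7  [terminal]
14. n8.key = "xy"  [terminal]
15. n5.fin = 6  [d₀.key + D.sig - 15]
16. n5.pre = 13  [D.sig - 17]
17. n4.cnt = -6  [-6]
18. n4.mk = 12  [S.pre + D.pre - 29]
19. n9.pre = 6  [D.tag + S₀.cnt - 4]
20. n9.lim = false  [false]
21. n10.key = "yz"  [terminal]
22. n11.fin = 30  [S.pre + 24]
23. n11.lim = 15  [S.pre + 9]
24. n12.key = "mn"  [terminal]
25. n11.key = "yv"  ["yv"]
26. n9.cnt = 1  [S.pre - 5]
27. n9.mk = 7  [7]
28. n3.fin = -6  [S₀.mk * 3 - 42]
29. n3.pre = 16  [S₁.mk + D.tag - 7]
30. n13.wid = 13  [terminal]
31. n1.cnt = 14  [S.pre - 11]
32. n1.mk = 18  [D.pre + 2]
33. n15.cnt = 13  [terminal]
34. n16.fin = 17  [17]
35. n16.lim = -9  [b.cnt - 22]
36. n17.acc = true  [B.lim > -10]
37. n17.lab = 3  [B.fin - 14]
38. n17.pre = true  [B.lim > -10]
39. n18.pre = 28  [A.lab * 3 + 19]
40. n18.lim = true  [A.lab > 2]
41. n19.key = 8  [terminal]
42. n18.cnt = 5  [5]
43. n18.mk = 21  [S.pre * -2 + 77]
44. n17.val = false  [S.cnt > 5]
45. n20.mk = "qn"  [terminal]
46. n16.key = "pqn"  ["p" ++ f.mk]
47. n14.env = false  [false]
48. n14.wid = 4  [b.cnt - 9]
49. n14.idx = "pqnk"  [B.key ++ "k"]
50. n0.cnt = 0  [len(C.idx) - 4]
51. n0.mk = -8  [C.wid - 12]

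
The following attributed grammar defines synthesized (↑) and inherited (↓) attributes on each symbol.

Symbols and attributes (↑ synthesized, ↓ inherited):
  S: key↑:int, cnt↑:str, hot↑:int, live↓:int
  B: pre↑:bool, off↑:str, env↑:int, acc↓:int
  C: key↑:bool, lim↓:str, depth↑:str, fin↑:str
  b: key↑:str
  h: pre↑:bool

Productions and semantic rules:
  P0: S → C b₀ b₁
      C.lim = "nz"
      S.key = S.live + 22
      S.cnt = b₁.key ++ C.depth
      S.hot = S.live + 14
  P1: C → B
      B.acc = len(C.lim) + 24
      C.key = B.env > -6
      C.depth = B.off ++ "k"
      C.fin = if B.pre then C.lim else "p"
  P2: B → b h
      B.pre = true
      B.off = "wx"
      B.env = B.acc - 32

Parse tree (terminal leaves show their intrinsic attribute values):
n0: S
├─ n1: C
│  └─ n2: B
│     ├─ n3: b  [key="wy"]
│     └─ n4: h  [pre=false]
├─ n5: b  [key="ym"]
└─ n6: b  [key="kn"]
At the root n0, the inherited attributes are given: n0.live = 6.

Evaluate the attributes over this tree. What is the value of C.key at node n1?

1. n0.live = 6  [given at root]
2. n1.lim = "nz"  ["nz"]
3. n2.acc = 26  [len(C.lim) + 24]
4. n3.key = "wy"  [terminal]
5. n4.pre = false  [terminal]
6. n2.pre = true  [true]
7. n2.off = "wx"  ["wx"]
8. n2.env = -6  [B.acc - 32]
9. n1.key = false  [B.env > -6]
10. n1.depth = "wxk"  [B.off ++ "k"]
11. n1.fin = "nz"  [if B.pre then C.lim else "p"]
12. n5.key = "ym"  [terminal]
13. n6.key = "kn"  [terminal]
14. n0.key = 28  [S.live + 22]
15. n0.cnt = "knwxk"  [b₁.key ++ C.depth]
16. n0.hot = 20  [S.live + 14]

false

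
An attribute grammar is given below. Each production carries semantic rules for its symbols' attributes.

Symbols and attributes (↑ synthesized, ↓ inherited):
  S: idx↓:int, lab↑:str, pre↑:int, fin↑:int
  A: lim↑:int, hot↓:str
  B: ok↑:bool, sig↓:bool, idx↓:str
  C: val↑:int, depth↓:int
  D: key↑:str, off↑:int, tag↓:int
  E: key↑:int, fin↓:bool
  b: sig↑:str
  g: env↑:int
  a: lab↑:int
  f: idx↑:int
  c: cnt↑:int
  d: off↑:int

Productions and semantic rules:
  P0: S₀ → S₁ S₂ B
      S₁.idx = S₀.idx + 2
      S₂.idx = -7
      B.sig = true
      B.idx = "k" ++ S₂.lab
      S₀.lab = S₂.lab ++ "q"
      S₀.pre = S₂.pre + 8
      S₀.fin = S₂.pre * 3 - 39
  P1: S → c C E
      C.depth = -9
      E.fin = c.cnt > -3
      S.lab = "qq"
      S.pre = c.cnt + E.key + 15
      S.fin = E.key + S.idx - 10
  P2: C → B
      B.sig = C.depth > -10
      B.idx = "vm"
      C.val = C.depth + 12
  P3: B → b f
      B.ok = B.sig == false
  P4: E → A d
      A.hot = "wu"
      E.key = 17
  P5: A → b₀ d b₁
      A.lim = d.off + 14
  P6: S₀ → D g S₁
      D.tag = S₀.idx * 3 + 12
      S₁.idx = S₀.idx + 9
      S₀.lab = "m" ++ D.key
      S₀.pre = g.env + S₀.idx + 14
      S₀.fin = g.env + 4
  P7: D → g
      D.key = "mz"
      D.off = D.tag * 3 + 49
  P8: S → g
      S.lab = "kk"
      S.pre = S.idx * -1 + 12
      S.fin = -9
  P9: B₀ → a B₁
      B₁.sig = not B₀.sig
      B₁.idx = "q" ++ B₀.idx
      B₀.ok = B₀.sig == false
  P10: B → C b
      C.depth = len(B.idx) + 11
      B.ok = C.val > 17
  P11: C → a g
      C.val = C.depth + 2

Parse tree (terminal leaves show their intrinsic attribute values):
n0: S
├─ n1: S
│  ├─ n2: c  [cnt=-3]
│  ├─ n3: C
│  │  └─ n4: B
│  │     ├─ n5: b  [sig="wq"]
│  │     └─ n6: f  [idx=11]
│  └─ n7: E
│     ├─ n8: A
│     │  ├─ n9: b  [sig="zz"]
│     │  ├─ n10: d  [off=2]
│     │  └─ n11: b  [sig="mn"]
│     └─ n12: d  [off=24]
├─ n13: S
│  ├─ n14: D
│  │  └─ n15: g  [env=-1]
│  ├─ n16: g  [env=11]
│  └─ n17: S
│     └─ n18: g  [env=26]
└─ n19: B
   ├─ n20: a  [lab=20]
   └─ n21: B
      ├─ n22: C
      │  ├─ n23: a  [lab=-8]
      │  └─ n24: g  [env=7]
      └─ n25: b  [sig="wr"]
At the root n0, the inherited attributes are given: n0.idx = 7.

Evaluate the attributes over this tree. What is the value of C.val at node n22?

1. n0.idx = 7  [given at root]
2. n1.idx = 9  [S₀.idx + 2]
3. n2.cnt = -3  [terminal]
4. n3.depth = -9  [-9]
5. n4.sig = true  [C.depth > -10]
6. n4.idx = "vm"  ["vm"]
7. n5.sig = "wq"  [terminal]
8. n6.idx = 11  [terminal]
9. n4.ok = false  [B.sig == false]
10. n3.val = 3  [C.depth + 12]
11. n7.fin = false  [c.cnt > -3]
12. n8.hot = "wu"  ["wu"]
13. n9.sig = "zz"  [terminal]
14. n10.off = 2  [terminal]
15. n11.sig = "mn"  [terminal]
16. n8.lim = 16  [d.off + 14]
17. n12.off = 24  [terminal]
18. n7.key = 17  [17]
19. n1.lab = "qq"  ["qq"]
20. n1.pre = 29  [c.cnt + E.key + 15]
21. n1.fin = 16  [E.key + S.idx - 10]
22. n13.idx = -7  [-7]
23. n14.tag = -9  [S₀.idx * 3 + 12]
24. n15.env = -1  [terminal]
25. n14.key = "mz"  ["mz"]
26. n14.off = 22  [D.tag * 3 + 49]
27. n16.env = 11  [terminal]
28. n17.idx = 2  [S₀.idx + 9]
29. n18.env = 26  [terminal]
30. n17.lab = "kk"  ["kk"]
31. n17.pre = 10  [S.idx * -1 + 12]
32. n17.fin = -9  [-9]
33. n13.lab = "mmz"  ["m" ++ D.key]
34. n13.pre = 18  [g.env + S₀.idx + 14]
35. n13.fin = 15  [g.env + 4]
36. n19.sig = true  [true]
37. n19.idx = "kmmz"  ["k" ++ S₂.lab]
38. n20.lab = 20  [terminal]
39. n21.sig = false  [not B₀.sig]
40. n21.idx = "qkmmz"  ["q" ++ B₀.idx]
41. n22.depth = 16  [len(B.idx) + 11]
42. n23.lab = -8  [terminal]
43. n24.env = 7  [terminal]
44. n22.val = 18  [C.depth + 2]
45. n25.sig = "wr"  [terminal]
46. n21.ok = true  [C.val > 17]
47. n19.ok = false  [B₀.sig == false]
48. n0.lab = "mmzq"  [S₂.lab ++ "q"]
49. n0.pre = 26  [S₂.pre + 8]
50. n0.fin = 15  [S₂.pre * 3 - 39]

18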